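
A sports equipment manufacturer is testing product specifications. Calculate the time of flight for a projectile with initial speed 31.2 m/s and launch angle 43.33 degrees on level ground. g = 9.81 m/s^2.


T = 2*v*sin(theta)/g
sin(theta) = sin(43.33 deg) = 0.6862
T = 2*31.2*0.6862 / 9.81
T = 42.8188 / 9.81 = 4.3648 s

4.3648 s


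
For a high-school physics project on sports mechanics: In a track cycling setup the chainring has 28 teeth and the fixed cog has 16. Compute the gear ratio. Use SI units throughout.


GR = front_teeth / rear_teeth
GR = 28 / 16
GR = 1.75

1.75


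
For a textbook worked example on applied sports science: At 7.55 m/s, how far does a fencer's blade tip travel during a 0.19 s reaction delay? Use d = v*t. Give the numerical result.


d = v * t
d = 7.55 * 0.19
d = 1.4345 m

1.4345 m


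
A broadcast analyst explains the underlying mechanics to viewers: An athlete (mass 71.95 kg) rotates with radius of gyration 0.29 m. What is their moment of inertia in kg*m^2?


I = m * k^2
I = 71.95 * 0.29^2
I = 71.95 * 0.0841 = 6.051 kg*m^2

6.051 kg*m^2


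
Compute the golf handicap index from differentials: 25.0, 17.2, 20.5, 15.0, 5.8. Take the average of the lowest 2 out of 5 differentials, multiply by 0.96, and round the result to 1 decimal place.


All differentials: 25.0, 17.2, 20.5, 15.0, 5.8
Sorted: 5.8, 15.0, 17.2, 20.5, 25.0
Best 2: 5.8, 15.0
Average of best = 20.8 / 2 = 10.4
Raw index = 10.4 * 0.96 = 9.984
Handicap index = round(9.984, 1) = 10.0

10.0


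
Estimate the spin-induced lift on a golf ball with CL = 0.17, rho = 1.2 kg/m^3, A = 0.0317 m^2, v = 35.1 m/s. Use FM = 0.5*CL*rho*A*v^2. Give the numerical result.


FM = 0.5 * CL * rho * A * v^2
FM = 0.5 * 0.17 * 1.2 * 0.0317 * 35.1^2
v^2 = 1232.01
FM = 0.5 * 0.17 * 1.2 * 0.0317 * 1232.01 = 3.9836 N

3.9836 N


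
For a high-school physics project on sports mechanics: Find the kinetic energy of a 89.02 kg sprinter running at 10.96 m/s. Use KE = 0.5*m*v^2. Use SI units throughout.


KE = 0.5 * m * v^2
KE = 0.5 * 89.02 * 10.96^2
KE = 0.5 * 89.02 * 120.1216 = 5346.6124 J

5346.6124 J


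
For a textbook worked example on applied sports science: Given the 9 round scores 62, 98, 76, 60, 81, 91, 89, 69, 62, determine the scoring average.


Average = sum / n
Sum = 688
Average = 688 / 9 = 76.4444

76.4444


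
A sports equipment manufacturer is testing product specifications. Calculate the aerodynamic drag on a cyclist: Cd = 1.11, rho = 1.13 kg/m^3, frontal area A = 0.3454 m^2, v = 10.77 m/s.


Fd = 0.5 * Cd * rho * A * v^2
Fd = 0.5 * 1.11 * 1.13 * 0.3454 * 10.77^2
v^2 = 115.9929
Fd = 0.5 * 1.11 * 1.13 * 0.3454 * 115.9929 = 25.1261 N

25.1261 N


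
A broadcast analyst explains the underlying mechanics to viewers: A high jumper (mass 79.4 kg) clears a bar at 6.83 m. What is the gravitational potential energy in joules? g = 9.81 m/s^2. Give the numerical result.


PE = m * g * h
PE = 79.4 * 9.81 * 6.83
PE = 778.914 * 6.83 = 5319.9826 J

5319.9826 J


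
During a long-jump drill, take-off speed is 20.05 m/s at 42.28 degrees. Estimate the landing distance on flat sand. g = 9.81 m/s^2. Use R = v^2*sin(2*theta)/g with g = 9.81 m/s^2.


R = v^2 * sin(2*theta) / g
Convert angle to radians: theta = 42.28 deg = 0.7379 rad
sin(2*theta) = sin(1.4759) = 0.9955
R = 20.05^2 * 0.9955 / 9.81
R = 402.0025 * 0.9955 / 9.81 = 40.7943 m

40.7943 m


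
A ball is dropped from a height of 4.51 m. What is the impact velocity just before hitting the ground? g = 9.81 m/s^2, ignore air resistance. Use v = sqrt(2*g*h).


v = sqrt(2 * g * h)
v = sqrt(2 * 9.81 * 4.51)
v = sqrt(88.4862) = 9.4067 m/s

9.4067 m/s


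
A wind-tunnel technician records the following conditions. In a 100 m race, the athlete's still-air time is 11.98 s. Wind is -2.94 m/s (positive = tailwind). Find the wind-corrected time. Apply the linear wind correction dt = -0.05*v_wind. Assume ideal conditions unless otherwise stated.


dt = -0.05 * v_wind = -0.05 * -2.94 = 0.147 s
t_corrected = t_still + dt = 11.98 + (0.147)
t_corrected = 12.127 s

12.127 s


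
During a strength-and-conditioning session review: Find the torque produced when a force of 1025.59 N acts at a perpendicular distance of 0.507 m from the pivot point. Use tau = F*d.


tau = F * d
tau = 1025.59 * 0.507
tau = 519.9741 N*m

519.9741 N*m


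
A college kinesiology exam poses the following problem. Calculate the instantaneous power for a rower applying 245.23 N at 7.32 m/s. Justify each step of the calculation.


P = F * v
P = 245.23 * 7.32
P = 1795.0836 W

1795.0836 W


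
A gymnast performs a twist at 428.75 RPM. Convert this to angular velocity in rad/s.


omega = RPM * 2 * pi / 60
omega = 428.75 * 2 * 3.14159 / 60
omega = 2693.9157 / 60 = 44.8986 rad/s

44.8986 rad/s


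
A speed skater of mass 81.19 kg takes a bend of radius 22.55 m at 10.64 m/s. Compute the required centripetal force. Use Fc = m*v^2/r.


Fc = m * v^2 / r
v^2 = 10.64^2 = 113.2096
Fc = 81.19 * 113.2096 / 22.55
Fc = 9191.4874 / 22.55 = 407.6048 N

407.6048 N


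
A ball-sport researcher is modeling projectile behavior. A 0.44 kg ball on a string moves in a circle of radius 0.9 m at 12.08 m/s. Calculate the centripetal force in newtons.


Fc = m * v^2 / r
v^2 = 12.08^2 = 145.9264
Fc = 0.44 * 145.9264 / 0.9
Fc = 64.2076 / 0.9 = 71.3418 N

71.3418 N


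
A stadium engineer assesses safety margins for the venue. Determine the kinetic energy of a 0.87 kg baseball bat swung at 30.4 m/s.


KE = 0.5 * m * v^2
KE = 0.5 * 0.87 * 30.4^2
KE = 0.5 * 0.87 * 924.16 = 402.0096 J

402.0096 J


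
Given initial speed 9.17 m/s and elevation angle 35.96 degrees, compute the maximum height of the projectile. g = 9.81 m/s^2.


H = (v*sin(theta))^2 / (2*g)
vy = v*sin(theta) = 9.17 * sin(35.96 deg) = 5.3848 m/s
H = vy^2 / (2*g) = 28.9962 / (2*9.81)
H = 28.9962 / 19.62 = 1.4779 m

1.4779 m


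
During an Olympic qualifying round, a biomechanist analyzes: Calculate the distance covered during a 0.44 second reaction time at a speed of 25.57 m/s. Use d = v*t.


d = v * t
d = 25.57 * 0.44
d = 11.2508 m

11.2508 m


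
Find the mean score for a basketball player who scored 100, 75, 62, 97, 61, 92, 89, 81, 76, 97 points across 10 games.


Average = sum / n
Sum = 830
Average = 830 / 10 = 83

83


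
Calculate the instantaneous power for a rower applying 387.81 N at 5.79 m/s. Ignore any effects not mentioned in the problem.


P = F * v
P = 387.81 * 5.79
P = 2245.4199 W

2245.4199 W


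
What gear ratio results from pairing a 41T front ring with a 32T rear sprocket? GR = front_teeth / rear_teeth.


GR = front_teeth / rear_teeth
GR = 41 / 32
GR = 1.2812

1.2812


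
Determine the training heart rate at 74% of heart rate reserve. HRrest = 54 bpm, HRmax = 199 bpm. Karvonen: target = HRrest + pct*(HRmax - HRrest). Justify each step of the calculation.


Target = HRrest + pct*(HRmax - HRrest)
Heart rate reserve = HRmax - HRrest = 199 - 54 = 145 bpm
Fraction = 74% = 0.74
Target = 54 + 0.74 * 145
Target = 54 + 107.3 = 161.3 bpm

161.3 bpm


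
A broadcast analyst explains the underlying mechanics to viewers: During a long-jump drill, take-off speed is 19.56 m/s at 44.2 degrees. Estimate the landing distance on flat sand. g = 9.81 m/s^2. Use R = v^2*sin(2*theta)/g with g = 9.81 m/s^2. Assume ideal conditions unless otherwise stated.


R = v^2 * sin(2*theta) / g
Convert angle to radians: theta = 44.2 deg = 0.7714 rad
sin(2*theta) = sin(1.5429) = 0.9996
R = 19.56^2 * 0.9996 / 9.81
R = 382.5936 * 0.9996 / 9.81 = 38.9852 m

38.9852 m


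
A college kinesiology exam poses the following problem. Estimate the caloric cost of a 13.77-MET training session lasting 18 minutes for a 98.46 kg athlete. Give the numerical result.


kcal = MET * mass * time_hr
Convert time: 18 min = 0.3 hr
kcal = 13.77 * 98.46 * 0.3
kcal = 406.7383 kcal

406.7383 kcal


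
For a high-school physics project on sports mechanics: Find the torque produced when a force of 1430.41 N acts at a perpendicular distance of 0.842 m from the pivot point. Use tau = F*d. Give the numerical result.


tau = F * d
tau = 1430.41 * 0.842
tau = 1204.4052 N*m

1204.4052 N*m


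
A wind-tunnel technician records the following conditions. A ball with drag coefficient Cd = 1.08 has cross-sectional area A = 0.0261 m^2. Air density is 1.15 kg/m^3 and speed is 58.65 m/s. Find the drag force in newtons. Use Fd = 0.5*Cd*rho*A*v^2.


Fd = 0.5 * Cd * rho * A * v^2
Fd = 0.5 * 1.08 * 1.15 * 0.0261 * 58.65^2
v^2 = 3439.8225
Fd = 0.5 * 1.08 * 1.15 * 0.0261 * 3439.8225 = 55.753 N

55.753 N


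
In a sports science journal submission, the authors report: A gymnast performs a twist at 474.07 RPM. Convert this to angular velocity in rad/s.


omega = RPM * 2 * pi / 60
omega = 474.07 * 2 * 3.14159 / 60
omega = 2978.6697 / 60 = 49.6445 rad/s

49.6445 rad/s


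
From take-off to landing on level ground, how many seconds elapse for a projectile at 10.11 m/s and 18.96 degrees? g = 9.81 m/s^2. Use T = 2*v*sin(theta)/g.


T = 2*v*sin(theta)/g
sin(theta) = sin(18.96 deg) = 0.3249
T = 2*10.11*0.3249 / 9.81
T = 6.5696 / 9.81 = 0.6697 s

0.6697 s


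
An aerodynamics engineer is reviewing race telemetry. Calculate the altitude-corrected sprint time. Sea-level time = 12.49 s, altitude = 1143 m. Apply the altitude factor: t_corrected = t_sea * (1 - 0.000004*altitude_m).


Correction factor = 1 - 0.000004 * 1143 = 0.995428
t_corrected = t_sea * factor = 12.49 * 0.995428
t_corrected = 12.4329 s

12.4329 s


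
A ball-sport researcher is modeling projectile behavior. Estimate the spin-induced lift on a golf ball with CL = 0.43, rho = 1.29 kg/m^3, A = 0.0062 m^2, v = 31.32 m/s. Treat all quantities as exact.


FM = 0.5 * CL * rho * A * v^2
FM = 0.5 * 0.43 * 1.29 * 0.0062 * 31.32^2
v^2 = 980.9424
FM = 0.5 * 0.43 * 1.29 * 0.0062 * 980.9424 = 1.6868 N

1.6868 N


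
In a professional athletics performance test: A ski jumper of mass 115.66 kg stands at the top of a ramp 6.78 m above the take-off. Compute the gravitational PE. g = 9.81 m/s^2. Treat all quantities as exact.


PE = m * g * h
PE = 115.66 * 9.81 * 6.78
PE = 1134.6246 * 6.78 = 7692.7548 J

7692.7548 J


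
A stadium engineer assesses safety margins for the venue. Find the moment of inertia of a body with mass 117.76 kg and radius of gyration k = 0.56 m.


I = m * k^2
I = 117.76 * 0.56^2
I = 117.76 * 0.3136 = 36.9295 kg*m^2

36.9295 kg*m^2


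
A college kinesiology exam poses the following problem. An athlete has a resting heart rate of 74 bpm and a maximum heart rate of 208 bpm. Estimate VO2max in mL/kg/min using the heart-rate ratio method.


VO2max = 15.3 * HRmax / HRrest
VO2max = 15.3 * 208 / 74
VO2max = 3182.4 / 74 = 43.0054 mL/kg/min

43.0054 mL/kg/min


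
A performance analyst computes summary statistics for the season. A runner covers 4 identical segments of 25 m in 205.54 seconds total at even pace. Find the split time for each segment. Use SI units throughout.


Split time = total_time / n_laps = 205.54 / 4
Split time = 51.385 s per lap

51.385 s


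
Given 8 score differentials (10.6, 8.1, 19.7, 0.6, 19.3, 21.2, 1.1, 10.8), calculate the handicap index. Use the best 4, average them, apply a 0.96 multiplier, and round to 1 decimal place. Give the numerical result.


All differentials: 10.6, 8.1, 19.7, 0.6, 19.3, 21.2, 1.1, 10.8
Sorted: 0.6, 1.1, 8.1, 10.6, 10.8, 19.3, 19.7, 21.2
Best 4: 0.6, 1.1, 8.1, 10.6
Average of best = 20.4 / 4 = 5.1
Raw index = 5.1 * 0.96 = 4.896
Handicap index = round(4.896, 1) = 4.9

4.9


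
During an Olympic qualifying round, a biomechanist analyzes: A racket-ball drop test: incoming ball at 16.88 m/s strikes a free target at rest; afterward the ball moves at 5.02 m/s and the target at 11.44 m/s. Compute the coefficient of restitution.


e = (v2_after - v1_after) / (v1_before - v2_before)
Numerator = 11.44 - 5.02 = 6.42
Denominator = 16.88 - 0 = 16.88
e = 6.42 / 16.88 = 0.3803

0.3803


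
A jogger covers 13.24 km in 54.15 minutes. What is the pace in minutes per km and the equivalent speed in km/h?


Pace = time / distance = 54.15 min / 13.24 km = 4.0899 min/km
Speed = distance / time_in_hours = 13.24 / 0.9025 hr
Speed = 14.6704 km/h

4.0899 min/km, 14.6704 km/h


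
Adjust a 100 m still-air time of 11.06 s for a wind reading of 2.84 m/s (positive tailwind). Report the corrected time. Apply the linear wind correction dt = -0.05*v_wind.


dt = -0.05 * v_wind = -0.05 * 2.84 = -0.142 s
t_corrected = t_still + dt = 11.06 + (-0.142)
t_corrected = 10.918 s

10.918 s


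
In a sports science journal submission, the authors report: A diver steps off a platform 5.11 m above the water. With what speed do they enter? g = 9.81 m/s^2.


v = sqrt(2 * g * h)
v = sqrt(2 * 9.81 * 5.11)
v = sqrt(100.2582) = 10.0129 m/s

10.0129 m/s


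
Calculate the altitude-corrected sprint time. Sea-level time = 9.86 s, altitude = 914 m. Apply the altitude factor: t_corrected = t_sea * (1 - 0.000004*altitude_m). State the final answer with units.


Correction factor = 1 - 0.000004 * 914 = 0.996344
t_corrected = t_sea * factor = 9.86 * 0.996344
t_corrected = 9.824 s

9.824 s


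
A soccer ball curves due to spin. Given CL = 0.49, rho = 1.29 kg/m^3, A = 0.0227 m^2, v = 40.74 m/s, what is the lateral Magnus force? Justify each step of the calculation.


FM = 0.5 * CL * rho * A * v^2
FM = 0.5 * 0.49 * 1.29 * 0.0227 * 40.74^2
v^2 = 1659.7476
FM = 0.5 * 0.49 * 1.29 * 0.0227 * 1659.7476 = 11.9076 N

11.9076 N


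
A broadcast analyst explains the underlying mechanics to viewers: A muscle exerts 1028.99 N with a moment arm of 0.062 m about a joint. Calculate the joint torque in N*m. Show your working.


tau = F * d
tau = 1028.99 * 0.062
tau = 63.7974 N*m

63.7974 N*m


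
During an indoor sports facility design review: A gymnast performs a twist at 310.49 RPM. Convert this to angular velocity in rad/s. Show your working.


omega = RPM * 2 * pi / 60
omega = 310.49 * 2 * 3.14159 / 60
omega = 1950.8662 / 60 = 32.5144 rad/s

32.5144 rad/s


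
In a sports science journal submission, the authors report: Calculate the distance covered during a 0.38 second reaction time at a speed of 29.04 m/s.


d = v * t
d = 29.04 * 0.38
d = 11.0352 m

11.0352 m


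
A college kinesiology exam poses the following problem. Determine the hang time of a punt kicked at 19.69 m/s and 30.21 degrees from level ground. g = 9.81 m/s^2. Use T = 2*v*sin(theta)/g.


T = 2*v*sin(theta)/g
sin(theta) = sin(30.21 deg) = 0.5032
T = 2*19.69*0.5032 / 9.81
T = 19.8149 / 9.81 = 2.0199 s

2.0199 s


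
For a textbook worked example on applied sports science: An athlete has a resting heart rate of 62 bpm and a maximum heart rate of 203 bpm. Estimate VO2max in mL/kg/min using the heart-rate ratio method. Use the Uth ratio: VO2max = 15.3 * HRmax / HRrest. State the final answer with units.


VO2max = 15.3 * HRmax / HRrest
VO2max = 15.3 * 203 / 62
VO2max = 3105.9 / 62 = 50.0952 mL/kg/min

50.0952 mL/kg/min


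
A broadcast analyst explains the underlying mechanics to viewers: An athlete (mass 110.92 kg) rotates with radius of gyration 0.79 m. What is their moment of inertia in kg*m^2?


I = m * k^2
I = 110.92 * 0.79^2
I = 110.92 * 0.6241 = 69.2252 kg*m^2

69.2252 kg*m^2


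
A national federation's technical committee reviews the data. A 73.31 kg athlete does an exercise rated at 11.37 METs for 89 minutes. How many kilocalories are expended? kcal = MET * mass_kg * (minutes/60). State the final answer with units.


kcal = MET * mass * time_hr
Convert time: 89 min = 1.4833 hr
kcal = 11.37 * 73.31 * 1.4833
kcal = 1236.4098 kcal

1236.4098 kcal


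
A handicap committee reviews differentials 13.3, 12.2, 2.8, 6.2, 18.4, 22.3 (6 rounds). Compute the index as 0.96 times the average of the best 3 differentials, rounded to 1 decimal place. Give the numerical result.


All differentials: 13.3, 12.2, 2.8, 6.2, 18.4, 22.3
Sorted: 2.8, 6.2, 12.2, 13.3, 18.4, 22.3
Best 3: 2.8, 6.2, 12.2
Average of best = 21.2 / 3 = 7.0667
Raw index = 7.0667 * 0.96 = 6.784
Handicap index = round(6.784, 1) = 6.8

6.8


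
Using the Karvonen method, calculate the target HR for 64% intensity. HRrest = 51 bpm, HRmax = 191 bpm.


Target = HRrest + pct*(HRmax - HRrest)
Heart rate reserve = HRmax - HRrest = 191 - 51 = 140 bpm
Fraction = 64% = 0.64
Target = 51 + 0.64 * 140
Target = 51 + 89.6 = 140.6 bpm

140.6 bpm


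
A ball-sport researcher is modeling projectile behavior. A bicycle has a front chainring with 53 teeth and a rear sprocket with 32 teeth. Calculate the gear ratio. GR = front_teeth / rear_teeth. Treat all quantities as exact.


GR = front_teeth / rear_teeth
GR = 53 / 32
GR = 1.6562

1.6562


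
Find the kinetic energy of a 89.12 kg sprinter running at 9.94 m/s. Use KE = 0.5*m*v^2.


KE = 0.5 * m * v^2
KE = 0.5 * 89.12 * 9.94^2
KE = 0.5 * 89.12 * 98.8036 = 4402.6884 J

4402.6884 J


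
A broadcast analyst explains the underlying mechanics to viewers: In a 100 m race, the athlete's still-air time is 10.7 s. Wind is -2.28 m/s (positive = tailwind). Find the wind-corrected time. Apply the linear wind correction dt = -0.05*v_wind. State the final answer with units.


dt = -0.05 * v_wind = -0.05 * -2.28 = 0.114 s
t_corrected = t_still + dt = 10.7 + (0.114)
t_corrected = 10.814 s

10.814 s


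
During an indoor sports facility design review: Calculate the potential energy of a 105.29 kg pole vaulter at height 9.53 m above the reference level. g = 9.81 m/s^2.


PE = m * g * h
PE = 105.29 * 9.81 * 9.53
PE = 1032.8949 * 9.53 = 9843.4884 J

9843.4884 J


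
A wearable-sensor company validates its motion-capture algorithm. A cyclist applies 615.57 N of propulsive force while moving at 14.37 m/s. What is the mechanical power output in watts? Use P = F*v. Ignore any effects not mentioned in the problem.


P = F * v
P = 615.57 * 14.37
P = 8845.7409 W

8845.7409 W


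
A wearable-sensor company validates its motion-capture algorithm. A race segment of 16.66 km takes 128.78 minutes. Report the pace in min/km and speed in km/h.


Pace = time / distance = 128.78 min / 16.66 km = 7.7299 min/km
Speed = distance / time_in_hours = 16.66 / 2.1463 hr
Speed = 7.7621 km/h

7.7299 min/km, 7.7621 km/h


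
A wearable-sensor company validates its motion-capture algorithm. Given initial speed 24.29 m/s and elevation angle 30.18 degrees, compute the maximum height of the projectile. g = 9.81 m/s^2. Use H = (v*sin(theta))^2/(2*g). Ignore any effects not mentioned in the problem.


H = (v*sin(theta))^2 / (2*g)
vy = v*sin(theta) = 24.29 * sin(30.18 deg) = 12.211 m/s
H = vy^2 / (2*g) = 149.1091 / (2*9.81)
H = 149.1091 / 19.62 = 7.5999 m

7.5999 m


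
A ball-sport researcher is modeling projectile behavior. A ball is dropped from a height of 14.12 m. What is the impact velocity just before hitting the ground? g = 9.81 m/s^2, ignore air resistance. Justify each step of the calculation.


v = sqrt(2 * g * h)
v = sqrt(2 * 9.81 * 14.12)
v = sqrt(277.0344) = 16.6444 m/s

16.6444 m/s


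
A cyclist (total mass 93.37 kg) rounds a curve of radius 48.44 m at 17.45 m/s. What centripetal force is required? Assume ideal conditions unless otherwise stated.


Fc = m * v^2 / r
v^2 = 17.45^2 = 304.5025
Fc = 93.37 * 304.5025 / 48.44
Fc = 28431.3984 / 48.44 = 586.9405 N

586.9405 N


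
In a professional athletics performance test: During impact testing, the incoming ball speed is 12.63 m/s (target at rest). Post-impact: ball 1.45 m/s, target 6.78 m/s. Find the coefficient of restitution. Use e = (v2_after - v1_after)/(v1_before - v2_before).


e = (v2_after - v1_after) / (v1_before - v2_before)
Numerator = 6.78 - 1.45 = 5.33
Denominator = 12.63 - 0 = 12.63
e = 5.33 / 12.63 = 0.422

0.422


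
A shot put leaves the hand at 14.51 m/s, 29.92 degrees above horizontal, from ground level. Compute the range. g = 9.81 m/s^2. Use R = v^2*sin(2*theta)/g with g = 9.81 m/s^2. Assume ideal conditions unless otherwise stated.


R = v^2 * sin(2*theta) / g
Convert angle to radians: theta = 29.92 deg = 0.5222 rad
sin(2*theta) = sin(1.0444) = 0.8646
R = 14.51^2 * 0.8646 / 9.81
R = 210.5401 * 0.8646 / 9.81 = 18.5564 m

18.5564 m


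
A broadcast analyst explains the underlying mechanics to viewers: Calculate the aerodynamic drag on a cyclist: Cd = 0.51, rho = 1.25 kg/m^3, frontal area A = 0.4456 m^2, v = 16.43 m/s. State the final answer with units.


Fd = 0.5 * Cd * rho * A * v^2
Fd = 0.5 * 0.51 * 1.25 * 0.4456 * 16.43^2
v^2 = 269.9449
Fd = 0.5 * 0.51 * 1.25 * 0.4456 * 269.9449 = 38.3416 N

38.3416 N


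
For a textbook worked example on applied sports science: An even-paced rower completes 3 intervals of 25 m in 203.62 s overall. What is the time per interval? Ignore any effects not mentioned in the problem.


Split time = total_time / n_laps = 203.62 / 3
Split time = 67.8733 s per lap

67.8733 s


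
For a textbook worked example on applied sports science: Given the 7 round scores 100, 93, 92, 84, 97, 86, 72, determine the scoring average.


Average = sum / n
Sum = 624
Average = 624 / 7 = 89.1429

89.1429


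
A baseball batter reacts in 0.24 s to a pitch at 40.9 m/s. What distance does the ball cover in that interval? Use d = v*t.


d = v * t
d = 40.9 * 0.24
d = 9.816 m

9.816 m


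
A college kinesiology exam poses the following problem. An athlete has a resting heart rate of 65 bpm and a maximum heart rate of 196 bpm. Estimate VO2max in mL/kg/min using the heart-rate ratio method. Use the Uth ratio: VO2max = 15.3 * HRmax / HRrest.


VO2max = 15.3 * HRmax / HRrest
VO2max = 15.3 * 196 / 65
VO2max = 2998.8 / 65 = 46.1354 mL/kg/min

46.1354 mL/kg/min


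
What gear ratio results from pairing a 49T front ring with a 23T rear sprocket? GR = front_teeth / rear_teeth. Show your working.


GR = front_teeth / rear_teeth
GR = 49 / 23
GR = 2.1304

2.1304


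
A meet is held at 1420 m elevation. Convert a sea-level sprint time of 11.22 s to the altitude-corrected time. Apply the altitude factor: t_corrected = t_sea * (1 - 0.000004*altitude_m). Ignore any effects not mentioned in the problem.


Correction factor = 1 - 0.000004 * 1420 = 0.99432
t_corrected = t_sea * factor = 11.22 * 0.99432
t_corrected = 11.1563 s

11.1563 s


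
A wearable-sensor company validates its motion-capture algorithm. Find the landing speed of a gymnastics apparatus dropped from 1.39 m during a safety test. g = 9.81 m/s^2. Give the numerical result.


v = sqrt(2 * g * h)
v = sqrt(2 * 9.81 * 1.39)
v = sqrt(27.2718) = 5.2222 m/s

5.2222 m/s


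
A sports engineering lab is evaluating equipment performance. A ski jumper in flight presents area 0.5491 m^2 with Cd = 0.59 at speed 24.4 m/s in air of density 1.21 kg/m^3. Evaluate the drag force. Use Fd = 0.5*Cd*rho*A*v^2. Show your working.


Fd = 0.5 * Cd * rho * A * v^2
Fd = 0.5 * 0.59 * 1.21 * 0.5491 * 24.4^2
v^2 = 595.36
Fd = 0.5 * 0.59 * 1.21 * 0.5491 * 595.36 = 116.6913 N

116.6913 N


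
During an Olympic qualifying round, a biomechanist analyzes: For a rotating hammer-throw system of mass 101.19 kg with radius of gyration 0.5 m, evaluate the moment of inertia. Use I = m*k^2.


I = m * k^2
I = 101.19 * 0.5^2
I = 101.19 * 0.25 = 25.2975 kg*m^2

25.2975 kg*m^2


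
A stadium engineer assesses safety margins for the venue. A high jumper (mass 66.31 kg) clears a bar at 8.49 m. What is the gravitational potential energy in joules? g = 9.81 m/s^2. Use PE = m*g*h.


PE = m * g * h
PE = 66.31 * 9.81 * 8.49
PE = 650.5011 * 8.49 = 5522.7543 J

5522.7543 J


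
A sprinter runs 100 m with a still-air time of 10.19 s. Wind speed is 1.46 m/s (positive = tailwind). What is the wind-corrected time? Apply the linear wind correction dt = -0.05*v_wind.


dt = -0.05 * v_wind = -0.05 * 1.46 = -0.073 s
t_corrected = t_still + dt = 10.19 + (-0.073)
t_corrected = 10.117 s

10.117 s


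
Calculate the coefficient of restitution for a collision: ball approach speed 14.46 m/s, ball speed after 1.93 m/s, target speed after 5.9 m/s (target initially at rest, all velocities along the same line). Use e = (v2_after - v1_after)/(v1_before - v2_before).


e = (v2_after - v1_after) / (v1_before - v2_before)
Numerator = 5.9 - 1.93 = 3.97
Denominator = 14.46 - 0 = 14.46
e = 3.97 / 14.46 = 0.2746

0.2746


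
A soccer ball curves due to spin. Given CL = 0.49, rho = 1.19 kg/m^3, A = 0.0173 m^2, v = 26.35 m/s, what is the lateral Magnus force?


FM = 0.5 * CL * rho * A * v^2
FM = 0.5 * 0.49 * 1.19 * 0.0173 * 26.35^2
v^2 = 694.3225
FM = 0.5 * 0.49 * 1.19 * 0.0173 * 694.3225 = 3.502 N

3.502 N


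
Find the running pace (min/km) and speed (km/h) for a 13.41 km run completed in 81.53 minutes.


Pace = time / distance = 81.53 min / 13.41 km = 6.0798 min/km
Speed = distance / time_in_hours = 13.41 / 1.3588 hr
Speed = 9.8688 km/h

6.0798 min/km, 9.8688 km/h


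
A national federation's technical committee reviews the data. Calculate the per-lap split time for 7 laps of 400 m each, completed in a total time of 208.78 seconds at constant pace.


Split time = total_time / n_laps = 208.78 / 7
Split time = 29.8257 s per lap

29.8257 s


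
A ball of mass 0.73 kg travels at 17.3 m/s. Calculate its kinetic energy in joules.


KE = 0.5 * m * v^2
KE = 0.5 * 0.73 * 17.3^2
KE = 0.5 * 0.73 * 299.29 = 109.2409 J

109.2409 J


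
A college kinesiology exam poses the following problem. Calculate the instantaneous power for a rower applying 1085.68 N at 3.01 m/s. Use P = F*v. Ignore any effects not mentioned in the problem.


P = F * v
P = 1085.68 * 3.01
P = 3267.8968 W

3267.8968 W


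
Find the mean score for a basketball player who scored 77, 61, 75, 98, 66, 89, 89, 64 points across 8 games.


Average = sum / n
Sum = 619
Average = 619 / 8 = 77.375

77.375


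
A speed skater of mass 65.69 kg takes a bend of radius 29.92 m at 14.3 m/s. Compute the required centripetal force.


Fc = m * v^2 / r
v^2 = 14.3^2 = 204.49
Fc = 65.69 * 204.49 / 29.92
Fc = 13432.9481 / 29.92 = 448.9622 N

448.9622 N


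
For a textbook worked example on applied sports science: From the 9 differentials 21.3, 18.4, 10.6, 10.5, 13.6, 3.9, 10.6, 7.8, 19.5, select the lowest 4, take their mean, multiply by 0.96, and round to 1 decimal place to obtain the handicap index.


All differentials: 21.3, 18.4, 10.6, 10.5, 13.6, 3.9, 10.6, 7.8, 19.5
Sorted: 3.9, 7.8, 10.5, 10.6, 10.6, 13.6, 18.4, 19.5, 21.3
Best 4: 3.9, 7.8, 10.5, 10.6
Average of best = 32.8 / 4 = 8.2
Raw index = 8.2 * 0.96 = 7.872
Handicap index = round(7.872, 1) = 7.9

7.9


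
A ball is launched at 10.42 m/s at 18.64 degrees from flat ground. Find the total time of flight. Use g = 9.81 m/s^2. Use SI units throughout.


T = 2*v*sin(theta)/g
sin(theta) = sin(18.64 deg) = 0.3196
T = 2*10.42*0.3196 / 9.81
T = 6.6609 / 9.81 = 0.679 s

0.679 s


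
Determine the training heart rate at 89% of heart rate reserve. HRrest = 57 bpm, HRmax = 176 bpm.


Target = HRrest + pct*(HRmax - HRrest)
Heart rate reserve = HRmax - HRrest = 176 - 57 = 119 bpm
Fraction = 89% = 0.89
Target = 57 + 0.89 * 119
Target = 57 + 105.91 = 162.91 bpm

162.91 bpm


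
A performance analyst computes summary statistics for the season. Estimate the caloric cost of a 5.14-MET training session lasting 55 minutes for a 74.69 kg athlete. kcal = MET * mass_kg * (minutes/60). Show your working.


kcal = MET * mass * time_hr
Convert time: 55 min = 0.9167 hr
kcal = 5.14 * 74.69 * 0.9167
kcal = 351.9144 kcal

351.9144 kcal


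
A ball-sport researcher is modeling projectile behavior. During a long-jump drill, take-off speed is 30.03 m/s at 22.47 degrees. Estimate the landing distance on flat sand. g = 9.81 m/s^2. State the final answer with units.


R = v^2 * sin(2*theta) / g
Convert angle to radians: theta = 22.47 deg = 0.3922 rad
sin(2*theta) = sin(0.7844) = 0.7064
R = 30.03^2 * 0.7064 / 9.81
R = 901.8009 * 0.7064 / 9.81 = 64.9339 m

64.9339 m


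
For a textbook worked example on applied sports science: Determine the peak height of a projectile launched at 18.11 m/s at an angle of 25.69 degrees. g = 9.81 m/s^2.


H = (v*sin(theta))^2 / (2*g)
vy = v*sin(theta) = 18.11 * sin(25.69 deg) = 7.8507 m/s
H = vy^2 / (2*g) = 61.6338 / (2*9.81)
H = 61.6338 / 19.62 = 3.1414 m

3.1414 m


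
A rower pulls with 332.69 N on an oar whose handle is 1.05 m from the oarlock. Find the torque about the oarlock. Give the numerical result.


tau = F * d
tau = 332.69 * 1.05
tau = 349.3245 N*m

349.3245 N*m


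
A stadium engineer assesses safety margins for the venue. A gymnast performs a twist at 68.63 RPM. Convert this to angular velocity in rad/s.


omega = RPM * 2 * pi / 60
omega = 68.63 * 2 * 3.14159 / 60
omega = 431.215 / 60 = 7.1869 rad/s

7.1869 rad/s


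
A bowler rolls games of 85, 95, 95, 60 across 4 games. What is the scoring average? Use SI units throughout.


Average = sum / n
Sum = 335
Average = 335 / 4 = 83.75

83.75


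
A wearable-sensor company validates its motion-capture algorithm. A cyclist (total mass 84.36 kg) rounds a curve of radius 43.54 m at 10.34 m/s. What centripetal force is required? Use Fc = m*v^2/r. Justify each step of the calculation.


Fc = m * v^2 / r
v^2 = 10.34^2 = 106.9156
Fc = 84.36 * 106.9156 / 43.54
Fc = 9019.4 / 43.54 = 207.152 N

207.152 N


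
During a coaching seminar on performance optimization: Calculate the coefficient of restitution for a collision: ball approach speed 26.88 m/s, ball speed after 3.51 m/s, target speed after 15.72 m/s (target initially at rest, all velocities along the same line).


e = (v2_after - v1_after) / (v1_before - v2_before)
Numerator = 15.72 - 3.51 = 12.21
Denominator = 26.88 - 0 = 26.88
e = 12.21 / 26.88 = 0.4542

0.4542


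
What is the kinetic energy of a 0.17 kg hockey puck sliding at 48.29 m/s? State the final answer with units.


KE = 0.5 * m * v^2
KE = 0.5 * 0.17 * 48.29^2
KE = 0.5 * 0.17 * 2331.9241 = 198.2135 J

198.2135 J


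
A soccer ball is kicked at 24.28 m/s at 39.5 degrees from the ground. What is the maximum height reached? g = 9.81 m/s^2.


H = (v*sin(theta))^2 / (2*g)
vy = v*sin(theta) = 24.28 * sin(39.5 deg) = 15.444 m/s
H = vy^2 / (2*g) = 238.5165 / (2*9.81)
H = 238.5165 / 19.62 = 12.1568 m

12.1568 m


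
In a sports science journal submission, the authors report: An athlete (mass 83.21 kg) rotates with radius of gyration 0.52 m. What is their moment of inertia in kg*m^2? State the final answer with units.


I = m * k^2
I = 83.21 * 0.52^2
I = 83.21 * 0.2704 = 22.5 kg*m^2

22.5 kg*m^2


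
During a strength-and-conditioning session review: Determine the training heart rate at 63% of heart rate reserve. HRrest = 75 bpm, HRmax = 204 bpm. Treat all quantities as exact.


Target = HRrest + pct*(HRmax - HRrest)
Heart rate reserve = HRmax - HRrest = 204 - 75 = 129 bpm
Fraction = 63% = 0.63
Target = 75 + 0.63 * 129
Target = 75 + 81.27 = 156.27 bpm

156.27 bpm


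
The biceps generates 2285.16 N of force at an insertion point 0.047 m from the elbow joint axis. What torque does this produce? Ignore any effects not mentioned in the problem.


tau = F * d
tau = 2285.16 * 0.047
tau = 107.4025 N*m

107.4025 N*m


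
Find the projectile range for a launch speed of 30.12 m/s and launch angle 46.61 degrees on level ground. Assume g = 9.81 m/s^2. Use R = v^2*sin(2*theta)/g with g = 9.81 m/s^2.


R = v^2 * sin(2*theta) / g
Convert angle to radians: theta = 46.61 deg = 0.8135 rad
sin(2*theta) = sin(1.627) = 0.9984
R = 30.12^2 * 0.9984 / 9.81
R = 907.2144 * 0.9984 / 9.81 = 92.3325 m

92.3325 m


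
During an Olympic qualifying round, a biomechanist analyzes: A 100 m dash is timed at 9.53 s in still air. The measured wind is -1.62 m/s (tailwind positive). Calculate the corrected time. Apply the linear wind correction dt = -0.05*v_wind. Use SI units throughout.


dt = -0.05 * v_wind = -0.05 * -1.62 = 0.081 s
t_corrected = t_still + dt = 9.53 + (0.081)
t_corrected = 9.611 s

9.611 s


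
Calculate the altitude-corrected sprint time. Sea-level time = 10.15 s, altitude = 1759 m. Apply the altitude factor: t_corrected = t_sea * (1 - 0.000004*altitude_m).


Correction factor = 1 - 0.000004 * 1759 = 0.992964
t_corrected = t_sea * factor = 10.15 * 0.992964
t_corrected = 10.0786 s

10.0786 s


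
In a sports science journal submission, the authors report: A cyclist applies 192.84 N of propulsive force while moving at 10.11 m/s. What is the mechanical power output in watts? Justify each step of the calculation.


P = F * v
P = 192.84 * 10.11
P = 1949.6124 W

1949.6124 W


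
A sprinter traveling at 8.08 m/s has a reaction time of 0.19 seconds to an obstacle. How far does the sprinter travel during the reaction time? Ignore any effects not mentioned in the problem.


d = v * t
d = 8.08 * 0.19
d = 1.5352 m

1.5352 m


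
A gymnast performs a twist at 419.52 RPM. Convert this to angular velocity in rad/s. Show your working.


omega = RPM * 2 * pi / 60
omega = 419.52 * 2 * 3.14159 / 60
omega = 2635.9219 / 60 = 43.932 rad/s

43.932 rad/s


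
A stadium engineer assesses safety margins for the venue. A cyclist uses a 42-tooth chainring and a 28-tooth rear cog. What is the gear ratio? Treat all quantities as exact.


GR = front_teeth / rear_teeth
GR = 42 / 28
GR = 1.5

1.5


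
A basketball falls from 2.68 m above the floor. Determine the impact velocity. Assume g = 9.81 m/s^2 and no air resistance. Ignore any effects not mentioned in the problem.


v = sqrt(2 * g * h)
v = sqrt(2 * 9.81 * 2.68)
v = sqrt(52.5816) = 7.2513 m/s

7.2513 m/s


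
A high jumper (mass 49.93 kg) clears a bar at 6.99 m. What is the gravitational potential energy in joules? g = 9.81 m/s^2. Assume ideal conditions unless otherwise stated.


PE = m * g * h
PE = 49.93 * 9.81 * 6.99
PE = 489.8133 * 6.99 = 3423.795 J

3423.795 J


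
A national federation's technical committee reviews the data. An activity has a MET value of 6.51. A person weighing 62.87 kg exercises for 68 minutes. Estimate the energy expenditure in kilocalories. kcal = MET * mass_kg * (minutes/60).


kcal = MET * mass * time_hr
Convert time: 68 min = 1.1333 hr
kcal = 6.51 * 62.87 * 1.1333
kcal = 463.8549 kcal

463.8549 kcal


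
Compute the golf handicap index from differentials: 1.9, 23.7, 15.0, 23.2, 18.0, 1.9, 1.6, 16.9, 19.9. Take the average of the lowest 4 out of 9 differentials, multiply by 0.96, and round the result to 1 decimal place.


All differentials: 1.9, 23.7, 15.0, 23.2, 18.0, 1.9, 1.6, 16.9, 19.9
Sorted: 1.6, 1.9, 1.9, 15.0, 16.9, 18.0, 19.9, 23.2, 23.7
Best 4: 1.6, 1.9, 1.9, 15.0
Average of best = 20.4 / 4 = 5.1
Raw index = 5.1 * 0.96 = 4.896
Handicap index = round(4.896, 1) = 4.9

4.9


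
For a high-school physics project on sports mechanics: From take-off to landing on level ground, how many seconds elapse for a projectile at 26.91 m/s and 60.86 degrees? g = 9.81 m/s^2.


T = 2*v*sin(theta)/g
sin(theta) = sin(60.86 deg) = 0.8734
T = 2*26.91*0.8734 / 9.81
T = 47.0081 / 9.81 = 4.7919 s

4.7919 s


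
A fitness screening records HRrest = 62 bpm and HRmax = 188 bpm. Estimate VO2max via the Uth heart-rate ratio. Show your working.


VO2max = 15.3 * HRmax / HRrest
VO2max = 15.3 * 188 / 62
VO2max = 2876.4 / 62 = 46.3935 mL/kg/min

46.3935 mL/kg/min


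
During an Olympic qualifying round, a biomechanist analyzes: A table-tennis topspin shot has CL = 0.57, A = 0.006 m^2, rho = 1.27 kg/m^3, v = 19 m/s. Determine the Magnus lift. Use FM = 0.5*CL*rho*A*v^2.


FM = 0.5 * CL * rho * A * v^2
FM = 0.5 * 0.57 * 1.27 * 0.006 * 19^2
v^2 = 361
FM = 0.5 * 0.57 * 1.27 * 0.006 * 361 = 0.784 N

0.784 N


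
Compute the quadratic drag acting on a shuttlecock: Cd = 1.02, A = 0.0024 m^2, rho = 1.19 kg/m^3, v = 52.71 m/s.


Fd = 0.5 * Cd * rho * A * v^2
Fd = 0.5 * 1.02 * 1.19 * 0.0024 * 52.71^2
v^2 = 2778.3441
Fd = 0.5 * 1.02 * 1.19 * 0.0024 * 2778.3441 = 4.0468 N

4.0468 N


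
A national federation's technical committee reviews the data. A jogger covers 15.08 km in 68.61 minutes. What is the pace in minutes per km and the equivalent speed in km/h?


Pace = time / distance = 68.61 min / 15.08 km = 4.5497 min/km
Speed = distance / time_in_hours = 15.08 / 1.1435 hr
Speed = 13.1876 km/h

4.5497 min/km, 13.1876 km/h


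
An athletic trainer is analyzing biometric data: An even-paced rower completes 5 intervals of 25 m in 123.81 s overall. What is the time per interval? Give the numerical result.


Split time = total_time / n_laps = 123.81 / 5
Split time = 24.762 s per lap

24.762 s


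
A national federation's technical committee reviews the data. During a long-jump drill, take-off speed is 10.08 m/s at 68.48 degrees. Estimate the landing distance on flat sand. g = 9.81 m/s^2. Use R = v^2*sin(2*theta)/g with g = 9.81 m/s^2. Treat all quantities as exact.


R = v^2 * sin(2*theta) / g
Convert angle to radians: theta = 68.48 deg = 1.1952 rad
sin(2*theta) = sin(2.3904) = 0.6825
R = 10.08^2 * 0.6825 / 9.81
R = 101.6064 * 0.6825 / 9.81 = 7.069 m

7.069 m


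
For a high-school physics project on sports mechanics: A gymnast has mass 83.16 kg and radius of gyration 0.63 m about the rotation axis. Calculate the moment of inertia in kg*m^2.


I = m * k^2
I = 83.16 * 0.63^2
I = 83.16 * 0.3969 = 33.0062 kg*m^2

33.0062 kg*m^2


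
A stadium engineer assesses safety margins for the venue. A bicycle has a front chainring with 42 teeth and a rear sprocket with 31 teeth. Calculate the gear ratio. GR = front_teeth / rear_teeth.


GR = front_teeth / rear_teeth
GR = 42 / 31
GR = 1.3548

1.3548


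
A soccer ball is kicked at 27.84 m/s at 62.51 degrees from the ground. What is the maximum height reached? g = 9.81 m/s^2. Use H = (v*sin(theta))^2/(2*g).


H = (v*sin(theta))^2 / (2*g)
vy = v*sin(theta) = 27.84 * sin(62.51 deg) = 24.6966 m/s
H = vy^2 / (2*g) = 609.9233 / (2*9.81)
H = 609.9233 / 19.62 = 31.0868 m

31.0868 m


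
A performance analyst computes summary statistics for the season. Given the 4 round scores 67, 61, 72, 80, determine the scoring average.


Average = sum / n
Sum = 280
Average = 280 / 4 = 70

70


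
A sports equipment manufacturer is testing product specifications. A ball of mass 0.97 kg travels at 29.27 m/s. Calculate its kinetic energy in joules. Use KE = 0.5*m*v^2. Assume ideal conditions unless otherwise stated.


KE = 0.5 * m * v^2
KE = 0.5 * 0.97 * 29.27^2
KE = 0.5 * 0.97 * 856.7329 = 415.5155 J

415.5155 J


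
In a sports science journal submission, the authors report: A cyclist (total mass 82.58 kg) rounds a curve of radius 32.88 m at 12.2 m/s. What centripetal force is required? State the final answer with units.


Fc = m * v^2 / r
v^2 = 12.2^2 = 148.84
Fc = 82.58 * 148.84 / 32.88
Fc = 12291.2072 / 32.88 = 373.8202 N

373.8202 N


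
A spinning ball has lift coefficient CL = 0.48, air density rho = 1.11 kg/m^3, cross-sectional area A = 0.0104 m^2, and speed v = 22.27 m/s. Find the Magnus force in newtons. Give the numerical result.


FM = 0.5 * CL * rho * A * v^2
FM = 0.5 * 0.48 * 1.11 * 0.0104 * 22.27^2
v^2 = 495.9529
FM = 0.5 * 0.48 * 1.11 * 0.0104 * 495.9529 = 1.3741 N

1.3741 N


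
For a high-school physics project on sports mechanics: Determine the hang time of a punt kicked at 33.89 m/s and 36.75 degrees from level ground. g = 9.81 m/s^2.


T = 2*v*sin(theta)/g
sin(theta) = sin(36.75 deg) = 0.5983
T = 2*33.89*0.5983 / 9.81
T = 40.5544 / 9.81 = 4.134 s

4.134 s


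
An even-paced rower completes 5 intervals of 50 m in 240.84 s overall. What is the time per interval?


Split time = total_time / n_laps = 240.84 / 5
Split time = 48.168 s per lap

48.168 s


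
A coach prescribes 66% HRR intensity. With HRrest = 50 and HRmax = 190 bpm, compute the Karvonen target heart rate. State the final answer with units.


Target = HRrest + pct*(HRmax - HRrest)
Heart rate reserve = HRmax - HRrest = 190 - 50 = 140 bpm
Fraction = 66% = 0.66
Target = 50 + 0.66 * 140
Target = 50 + 92.4 = 142.4 bpm

142.4 bpm
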